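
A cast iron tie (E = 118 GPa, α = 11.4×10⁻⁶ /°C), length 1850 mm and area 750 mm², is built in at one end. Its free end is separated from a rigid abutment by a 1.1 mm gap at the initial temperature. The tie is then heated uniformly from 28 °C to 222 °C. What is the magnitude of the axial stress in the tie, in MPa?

σ ≈ 191 MPa (compressive)

Unrestrained expansion: δ_free = αΔT L = 11.4×10⁻⁶ × 194 × 1850 = 4.091 mm.
This exceeds the 1.1 mm gap, so the wall pushes back. The portion of expansion that must be recovered elastically is δ_free − gap = 4.091 − 1.1 = 2.991 mm.
Compatibility: PL/(AE) = 2.991 mm, so σ = P/A = E × (2.991/1850) = 190.8 MPa.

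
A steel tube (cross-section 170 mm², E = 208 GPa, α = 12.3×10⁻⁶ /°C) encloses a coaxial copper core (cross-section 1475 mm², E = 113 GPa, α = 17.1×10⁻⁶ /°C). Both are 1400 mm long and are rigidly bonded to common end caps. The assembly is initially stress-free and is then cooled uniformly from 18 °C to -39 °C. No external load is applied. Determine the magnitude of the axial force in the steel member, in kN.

The copper has the larger α, so on cooling it would change length more than the steel if both were free. The rigid plates force a common final length, so the copper is put into tension and the steel into compression, with equal and opposite forces P (no external load).
Setting the final lengths equal and cancelling L: (α₁ − α₂)ΔT = P/(A₁E₁) + P/(A₂E₂).
|α₁ − α₂|·ΔT = 4.8×10⁻⁶ × 57 = 0.0002736.
1/(A₁E₁) + 1/(A₂E₂) = 1/(170×208×10³) + 1/(1475×113×10³) = 3.428×10⁻⁸ N⁻¹.
So P = 0.0002736 / 3.428×10⁻⁸ = 7.981 kN.

P ≈ 7.98 kN (compressive in the steel)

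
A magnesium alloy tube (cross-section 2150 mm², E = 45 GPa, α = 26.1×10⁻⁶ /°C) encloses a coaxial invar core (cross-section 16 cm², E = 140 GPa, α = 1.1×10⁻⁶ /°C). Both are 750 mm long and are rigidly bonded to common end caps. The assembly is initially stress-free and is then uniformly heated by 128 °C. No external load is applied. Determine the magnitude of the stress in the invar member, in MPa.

σ ≈ 135 MPa (tensile)

Both members must finish at the same length. With the larger α, the magnesium alloy tends to over-expand; the plates restrain it, putting the magnesium alloy in compression and the invar in tension. With no external load the two internal forces are equal and opposite, magnitude P.
Compatibility of the two members (thermal + elastic change equal): (α₁ − α₂)ΔT = P·[1/(A₁E₁) + 1/(A₂E₂)].
|α₁ − α₂|·ΔT = 25×10⁻⁶ × 128 = 0.0032.
1/(A₁E₁) + 1/(A₂E₂) = 1/(2150×45×10³) + 1/(1600×140×10³) = 1.48×10⁻⁸ N⁻¹.
P = 0.0032 / 1.48×10⁻⁸ = 216200 N = 216.2 kN.
σ_{invar} = P/A₂ = 216200/1600 = 135.1 MPa, tensile.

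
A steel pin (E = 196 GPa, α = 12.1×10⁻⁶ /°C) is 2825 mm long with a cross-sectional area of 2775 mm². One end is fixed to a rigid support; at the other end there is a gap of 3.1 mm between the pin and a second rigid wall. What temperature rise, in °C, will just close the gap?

ΔT ≈ 90.7 °C

The gap closes when αΔT L = 3.1 mm, since the pin is still unstressed at that instant.
ΔT = 3.1 / (12.1×10⁻⁶ × 2825) = 90.69 °C.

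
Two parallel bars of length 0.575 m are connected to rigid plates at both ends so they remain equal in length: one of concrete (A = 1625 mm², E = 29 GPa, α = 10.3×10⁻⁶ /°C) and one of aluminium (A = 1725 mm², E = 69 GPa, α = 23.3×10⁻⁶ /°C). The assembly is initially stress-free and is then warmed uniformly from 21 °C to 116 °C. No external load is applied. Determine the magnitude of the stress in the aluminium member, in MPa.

The aluminium has the larger α, so on heating it would change length more than the concrete if both were free. The rigid plates force a common final length, so the aluminium is put into compression and the concrete into tension, with equal and opposite forces P (no external load).
Equating the net (thermal + elastic) strains gives |α₁ − α₂|·ΔT = P·[1/(A₁E₁) + 1/(A₂E₂)].
|α₁ − α₂|·ΔT = 13×10⁻⁶ × 95 = 0.001235.
1/(A₁E₁) + 1/(A₂E₂) = 1/(1625×29×10³) + 1/(1725×69×10³) = 2.962×10⁻⁸ N⁻¹.
So P = 0.001235 / 2.962×10⁻⁸ = 41.69 kN.
σ_{aluminium} = P/A₂ = 41690/1725 = 24.17 MPa, compressive.

σ ≈ 24.2 MPa (compressive)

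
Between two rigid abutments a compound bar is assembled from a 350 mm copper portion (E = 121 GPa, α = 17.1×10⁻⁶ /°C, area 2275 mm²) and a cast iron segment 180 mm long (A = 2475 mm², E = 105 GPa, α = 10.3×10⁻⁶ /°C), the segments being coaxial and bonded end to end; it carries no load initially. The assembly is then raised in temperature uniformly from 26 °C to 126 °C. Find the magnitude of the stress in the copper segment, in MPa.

With the walls removed the bar would change length by δ_free = Σ αᵢΔT Lᵢ = 17.1×10⁻⁶×100×350 + 10.3×10⁻⁶×100×180 = 0.7839 mm.
The rigid supports impose zero overall length change; the single axial force P common to all segments must satisfy P Σ Lᵢ/(AᵢEᵢ) = δ_free.
The series flexibility is Σ Lᵢ/(AᵢEᵢ) = 350/(2275×121×10³) + 180/(2475×105×10³) = 1.964×10⁻⁶ mm/N.
P = 0.7839 / 1.964×10⁻⁶ = 399100 N = 399.1 kN, compressive.
σ_{copper} = P / A = 399100 / 2275 = 175.4 MPa.

σ ≈ 175 MPa (compressive)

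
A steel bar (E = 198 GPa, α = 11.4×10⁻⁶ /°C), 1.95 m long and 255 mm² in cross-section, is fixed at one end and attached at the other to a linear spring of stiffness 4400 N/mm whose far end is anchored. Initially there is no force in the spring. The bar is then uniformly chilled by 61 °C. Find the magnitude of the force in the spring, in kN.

Free thermal contraction: δ_free = αΔT L = 11.4×10⁻⁶ × 61 × 1950 = 1.356 mm.
Let P be the tensile force in the spring. The bar extends elastically by PL/(AE) and the spring stretches by P/k; together these equal δ_free.
So P = δ_free / [L/(AE) + 1/k] = 1.356 / [ 1950/(255×198×10³) + 1/(4400) ].
P = 1.356 / 0.0002659 = 5100 N.

P ≈ 5.1 kN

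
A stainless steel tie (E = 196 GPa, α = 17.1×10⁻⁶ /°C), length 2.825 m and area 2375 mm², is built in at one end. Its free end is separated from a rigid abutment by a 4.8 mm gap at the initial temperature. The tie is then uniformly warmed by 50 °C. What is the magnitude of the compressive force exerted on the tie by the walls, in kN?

Free thermal elongation = αΔT L = 17.1×10⁻⁶ × 50 × 2825 = 2.415 mm.
This is smaller than the 4.8 mm clearance, so the tie expands freely without reaching the stop — the stress is zero.

P ≈ 0 kN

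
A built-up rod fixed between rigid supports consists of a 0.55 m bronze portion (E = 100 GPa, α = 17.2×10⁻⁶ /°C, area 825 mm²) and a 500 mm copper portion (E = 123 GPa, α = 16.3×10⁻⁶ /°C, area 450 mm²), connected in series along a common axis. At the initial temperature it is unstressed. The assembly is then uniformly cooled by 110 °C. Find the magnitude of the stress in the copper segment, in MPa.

σ ≈ 274 MPa (tensile)

With the walls removed the bar would change length by δ_free = Σ αᵢΔT Lᵢ = 17.2×10⁻⁶×110×550 + 16.3×10⁻⁶×110×500 = 1.937 mm.
The rigid supports impose zero overall length change; the single axial force P common to all segments must satisfy P Σ Lᵢ/(AᵢEᵢ) = δ_free.
The series flexibility is Σ Lᵢ/(AᵢEᵢ) = 550/(825×100×10³) + 500/(450×123×10³) = 1.57×10⁻⁵ mm/N.
Hence P = δ_free / Σ(L/AE) = 1.937/1.57×10⁻⁵ = 123.4 kN (tensile).
σ_{copper} = P / A = 123400 / 450 = 274.2 MPa.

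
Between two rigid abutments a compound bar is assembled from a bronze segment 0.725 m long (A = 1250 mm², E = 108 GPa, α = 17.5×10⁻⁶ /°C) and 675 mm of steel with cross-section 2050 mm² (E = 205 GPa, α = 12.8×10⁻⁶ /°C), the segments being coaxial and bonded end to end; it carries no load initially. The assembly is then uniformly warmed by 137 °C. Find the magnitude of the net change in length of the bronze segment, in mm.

Free thermal expansion of the whole bar: Σ αᵢΔT Lᵢ = 17.5×10⁻⁶×137×725 + 12.8×10⁻⁶×137×675 = 2.922 mm.
The rigid supports impose zero overall length change; the single axial force P common to all segments must satisfy P Σ Lᵢ/(AᵢEᵢ) = δ_free.
The series flexibility is Σ Lᵢ/(AᵢEᵢ) = 725/(1250×108×10³) + 675/(2050×205×10³) = 6.977×10⁻⁶ mm/N.
Hence P = δ_free / Σ(L/AE) = 2.922/6.977×10⁻⁶ = 418.8 kN (compressive).
For the bronze segment, free thermal change = 17.5×10⁻⁶×137×725 = 1.738 mm and elastic change from P = 418800×725/(1250×108×10³) = 2.249 mm; these oppose, so the net change is 0.511 mm (segment shortens).

|ΔL| ≈ 0.511 mm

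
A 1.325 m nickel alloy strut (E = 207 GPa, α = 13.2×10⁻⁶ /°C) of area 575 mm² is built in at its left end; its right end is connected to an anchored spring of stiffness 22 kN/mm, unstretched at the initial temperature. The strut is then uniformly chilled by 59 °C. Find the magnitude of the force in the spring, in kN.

P ≈ 18.2 kN

If the spring were absent the strut would shorten by αΔT L = 13.2×10⁻⁶ × 59 × 1325 = 1.032 mm.
Let P be the tensile force in the spring. The strut extends elastically by PL/(AE) and the spring stretches by P/k; together these equal δ_free.
P [ L/(AE) + 1/k ] = δ_free → P [ 1325/(575×207×10³) + 1/(22×10³) ] = 1.032.
P = 1.032 / 5.659×10⁻⁵ = 18240 N.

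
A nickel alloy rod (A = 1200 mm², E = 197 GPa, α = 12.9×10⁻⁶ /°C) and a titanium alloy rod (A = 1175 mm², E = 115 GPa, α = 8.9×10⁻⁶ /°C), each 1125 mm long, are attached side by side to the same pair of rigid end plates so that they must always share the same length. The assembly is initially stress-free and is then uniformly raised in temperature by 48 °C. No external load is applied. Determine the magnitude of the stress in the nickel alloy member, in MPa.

The nickel alloy has the larger α, so on heating it would change length more than the titanium alloy if both were free. The rigid plates force a common final length, so the nickel alloy is put into compression and the titanium alloy into tension, with equal and opposite forces P (no external load).
Setting the final lengths equal and cancelling L: (α₁ − α₂)ΔT = P/(A₁E₁) + P/(A₂E₂).
|α₁ − α₂|·ΔT = 4×10⁻⁶ × 48 = 0.000192.
1/(A₁E₁) + 1/(A₂E₂) = 1/(1200×197×10³) + 1/(1175×115×10³) = 1.163×10⁻⁸ N⁻¹.
So P = 0.000192 / 1.163×10⁻⁸ = 16.51 kN.
σ_{nickel alloy} = P/A₁ = 16510/1200 = 13.76 MPa, compressive.

σ ≈ 13.8 MPa (compressive)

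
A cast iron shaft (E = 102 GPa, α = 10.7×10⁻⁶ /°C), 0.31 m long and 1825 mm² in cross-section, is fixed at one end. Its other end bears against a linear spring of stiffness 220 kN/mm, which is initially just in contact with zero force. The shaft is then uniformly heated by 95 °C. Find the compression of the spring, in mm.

If the spring were absent the shaft would lengthen by αΔT L = 10.7×10⁻⁶ × 95 × 310 = 0.3151 mm.
With a force P in the spring, the elastic change of the shaft is PL/(AE) and that of the spring is P/k; compatibility requires their sum to equal δ_free.
P [ L/(AE) + 1/k ] = δ_free → P [ 310/(1825×102×10³) + 1/(220×10³) ] = 0.3151.
P = 0.3151 / 6.211×10⁻⁶ = 50740 N.
Spring compression = P/k = 50740/(220×10³) = 0.2306 mm.

δ ≈ 0.231 mm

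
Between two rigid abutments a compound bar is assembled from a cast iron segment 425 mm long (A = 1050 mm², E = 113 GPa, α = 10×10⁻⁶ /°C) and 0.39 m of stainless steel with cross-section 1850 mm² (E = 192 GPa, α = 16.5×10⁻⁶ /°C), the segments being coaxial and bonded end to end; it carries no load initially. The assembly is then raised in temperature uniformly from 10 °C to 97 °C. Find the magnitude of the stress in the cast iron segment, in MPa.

σ ≈ 189 MPa (compressive)

With the walls removed the bar would change length by δ_free = Σ αᵢΔT Lᵢ = 10×10⁻⁶×87×425 + 16.5×10⁻⁶×87×390 = 0.9296 mm.
Since the ends are fixed, an axial force P builds up, equal in every segment, with P · Σ Lᵢ/(AᵢEᵢ) = δ_free.
The series flexibility is Σ Lᵢ/(AᵢEᵢ) = 425/(1050×113×10³) + 390/(1850×192×10³) = 4.68×10⁻⁶ mm/N.
Hence P = δ_free / Σ(L/AE) = 0.9296/4.68×10⁻⁶ = 198.6 kN (compressive).
σ_{cast iron} = P / A = 198600 / 1050 = 189.2 MPa.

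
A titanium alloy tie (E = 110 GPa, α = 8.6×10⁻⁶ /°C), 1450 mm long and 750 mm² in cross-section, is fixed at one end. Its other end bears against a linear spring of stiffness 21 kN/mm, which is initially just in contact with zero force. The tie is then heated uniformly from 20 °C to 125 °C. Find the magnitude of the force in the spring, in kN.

P ≈ 20.1 kN

The unrestrained thermal change is αΔT L = 8.6×10⁻⁶ × 105 × 1450 = 1.309 mm.
With a force P in the spring, the elastic change of the tie is PL/(AE) and that of the spring is P/k; compatibility requires their sum to equal δ_free.
P [ L/(AE) + 1/k ] = δ_free → P [ 1450/(750×110×10³) + 1/(21×10³) ] = 1.309.
P = 1.309 / 6.519×10⁻⁵ = 20080 N.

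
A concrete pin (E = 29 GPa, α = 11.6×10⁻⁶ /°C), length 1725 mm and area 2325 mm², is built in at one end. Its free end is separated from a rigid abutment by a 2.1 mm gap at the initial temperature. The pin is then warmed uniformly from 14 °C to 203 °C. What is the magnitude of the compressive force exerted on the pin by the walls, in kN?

If the wall were absent the pin would grow by αΔT L = 11.6×10⁻⁶ × 189 × 1725 = 3.782 mm.
After closing the 2.1 mm clearance, 3.782 − 2.1 = 1.682 mm of expansion remains to be suppressed by the wall.
So σ = E(δ_free − g)/L = 29×10³ × 1.682/1725 = 28.28 MPa.
Force on the wall = σA = 28.28 × 2325 mm² = 65.74 kN.

P ≈ 65.7 kN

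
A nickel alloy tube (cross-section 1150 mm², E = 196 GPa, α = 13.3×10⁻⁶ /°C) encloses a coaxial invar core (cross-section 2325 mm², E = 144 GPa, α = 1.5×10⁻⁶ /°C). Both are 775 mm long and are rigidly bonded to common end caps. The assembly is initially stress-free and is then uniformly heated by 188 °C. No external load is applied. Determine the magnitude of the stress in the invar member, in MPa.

Both members must finish at the same length. With the larger α, the nickel alloy tends to over-expand; the plates restrain it, putting the nickel alloy in compression and the invar in tension. With no external load the two internal forces are equal and opposite, magnitude P.
Setting the final lengths equal and cancelling L: (α₁ − α₂)ΔT = P/(A₁E₁) + P/(A₂E₂).
|α₁ − α₂|·ΔT = 11.8×10⁻⁶ × 188 = 0.002218.
1/(A₁E₁) + 1/(A₂E₂) = 1/(1150×196×10³) + 1/(2325×144×10³) = 7.423×10⁻⁹ N⁻¹.
P = 0.002218 / 7.423×10⁻⁹ = 298800 N = 298.8 kN.
σ_{invar} = P/A₂ = 298800/2325 = 128.5 MPa, tensile.

σ ≈ 129 MPa (tensile)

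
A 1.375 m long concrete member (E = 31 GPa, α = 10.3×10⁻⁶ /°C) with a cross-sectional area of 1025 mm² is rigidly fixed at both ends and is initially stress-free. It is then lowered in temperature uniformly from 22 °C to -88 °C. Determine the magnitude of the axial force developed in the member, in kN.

P ≈ 36 kN (tensile)

With zero net strain, σ = E·αΔT = 31 GPa × 10.3×10⁻⁶ × 110 = 35.12 MPa.
P = AEαΔT = 1025 × 31×10³ × 10.3×10⁻⁶ × 110 = 36 kN (tensile).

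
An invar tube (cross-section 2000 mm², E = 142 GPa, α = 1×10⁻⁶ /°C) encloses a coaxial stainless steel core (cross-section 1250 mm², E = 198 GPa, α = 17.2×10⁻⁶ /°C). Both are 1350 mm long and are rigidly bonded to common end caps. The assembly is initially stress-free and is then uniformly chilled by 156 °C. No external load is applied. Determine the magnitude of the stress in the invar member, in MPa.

σ ≈ 167 MPa (compressive)

Both members must finish at the same length. With the larger α, the stainless steel tends to over-contract; the plates restrain it, putting the stainless steel in tension and the invar in compression. With no external load the two internal forces are equal and opposite, magnitude P.
Equating the net (thermal + elastic) strains gives |α₁ − α₂|·ΔT = P·[1/(A₁E₁) + 1/(A₂E₂)].
|α₁ − α₂|·ΔT = 16.2×10⁻⁶ × 156 = 0.002527.
1/(A₁E₁) + 1/(A₂E₂) = 1/(2000×142×10³) + 1/(1250×198×10³) = 7.562×10⁻⁹ N⁻¹.
So P = 0.002527 / 7.562×10⁻⁹ = 334.2 kN.
σ_{invar} = P/A₁ = 334200/2000 = 167.1 MPa, compressive.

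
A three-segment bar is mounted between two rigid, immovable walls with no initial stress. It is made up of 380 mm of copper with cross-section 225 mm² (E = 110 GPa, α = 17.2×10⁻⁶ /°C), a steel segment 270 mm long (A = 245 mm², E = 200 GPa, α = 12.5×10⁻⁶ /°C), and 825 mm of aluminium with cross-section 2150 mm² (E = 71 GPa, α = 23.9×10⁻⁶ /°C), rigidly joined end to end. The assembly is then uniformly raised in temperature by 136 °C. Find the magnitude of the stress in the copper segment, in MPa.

With the walls removed the bar would change length by δ_free = Σ αᵢΔT Lᵢ = 17.2×10⁻⁶×136×380 + 12.5×10⁻⁶×136×270 + 23.9×10⁻⁶×136×825 = 4.029 mm.
The rigid supports impose zero overall length change; the single axial force P common to all segments must satisfy P Σ Lᵢ/(AᵢEᵢ) = δ_free.
Σ Lᵢ/(AᵢEᵢ) = 380/(225×110×10³) + 270/(245×200×10³) + 825/(2150×71×10³) = 2.627×10⁻⁵ mm/N.
So P = 4.029 / 2.627×10⁻⁵ = 153.4 kN, compressive.
σ_{copper} = P / A = 153400 / 225 = 681.8 MPa.

σ ≈ 682 MPa (compressive)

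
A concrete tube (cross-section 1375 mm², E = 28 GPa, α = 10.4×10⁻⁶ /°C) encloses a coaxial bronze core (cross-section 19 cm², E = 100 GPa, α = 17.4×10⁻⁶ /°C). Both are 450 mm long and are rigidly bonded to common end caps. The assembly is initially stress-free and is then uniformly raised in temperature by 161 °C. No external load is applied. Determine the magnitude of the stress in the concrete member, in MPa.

The bronze has the larger α, so on heating it would change length more than the concrete if both were free. The rigid plates force a common final length, so the bronze is put into compression and the concrete into tension, with equal and opposite forces P (no external load).
Setting the final lengths equal and cancelling L: (α₁ − α₂)ΔT = P/(A₁E₁) + P/(A₂E₂).
|α₁ − α₂|·ΔT = 7×10⁻⁶ × 161 = 0.001127.
1/(A₁E₁) + 1/(A₂E₂) = 1/(1375×28×10³) + 1/(1900×100×10³) = 3.124×10⁻⁸ N⁻¹.
So P = 0.001127 / 3.124×10⁻⁸ = 36.08 kN.
σ_{concrete} = P/A₁ = 36080/1375 = 26.24 MPa, tensile.

σ ≈ 26.2 MPa (tensile)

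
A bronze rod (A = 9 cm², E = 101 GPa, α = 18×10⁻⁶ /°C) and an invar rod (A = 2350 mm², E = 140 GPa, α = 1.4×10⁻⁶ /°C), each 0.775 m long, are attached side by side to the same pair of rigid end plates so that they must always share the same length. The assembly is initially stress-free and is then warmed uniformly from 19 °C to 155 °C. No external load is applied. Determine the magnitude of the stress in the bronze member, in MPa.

Both members must finish at the same length. With the larger α, the bronze tends to over-expand; the plates restrain it, putting the bronze in compression and the invar in tension. With no external load the two internal forces are equal and opposite, magnitude P.
Setting the final lengths equal and cancelling L: (α₁ − α₂)ΔT = P/(A₁E₁) + P/(A₂E₂).
|α₁ − α₂|·ΔT = 16.6×10⁻⁶ × 136 = 0.002258.
1/(A₁E₁) + 1/(A₂E₂) = 1/(900×101×10³) + 1/(2350×140×10³) = 1.404×10⁻⁸ N⁻¹.
P = 0.002258 / 1.404×10⁻⁸ = 160800 N = 160.8 kN.
σ_{bronze} = P/A₁ = 160800/900 = 178.7 MPa, compressive.

σ ≈ 179 MPa (compressive)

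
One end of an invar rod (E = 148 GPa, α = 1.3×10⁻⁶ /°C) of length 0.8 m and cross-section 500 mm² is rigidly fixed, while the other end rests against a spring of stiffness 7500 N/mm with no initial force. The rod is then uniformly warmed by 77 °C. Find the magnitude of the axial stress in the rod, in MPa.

σ ≈ 1.11 MPa (compressive)

The unrestrained thermal change is αΔT L = 1.3×10⁻⁶ × 77 × 800 = 0.08008 mm.
With a force P in the spring, the elastic change of the rod is PL/(AE) and that of the spring is P/k; compatibility requires their sum to equal δ_free.
So P = δ_free / [L/(AE) + 1/k] = 0.08008 / [ 800/(500×148×10³) + 1/(7500) ].
P = 0.08008 / 0.0001441 = 555.6 N.
σ = P/A = 555.6/500 = 1.111 MPa.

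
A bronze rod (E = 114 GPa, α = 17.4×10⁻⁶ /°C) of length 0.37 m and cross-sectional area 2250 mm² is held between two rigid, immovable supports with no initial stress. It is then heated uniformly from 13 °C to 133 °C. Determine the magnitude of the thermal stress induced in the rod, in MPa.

Because both ends are immovable the net strain is zero, and the suppressed thermal strain is αΔT = 17.4×10⁻⁶ × 120 = 2088×10⁻⁶.
Hence σ = E·αΔT = 114×10³ × 2088×10⁻⁶ = 238 MPa, compressive.

σ ≈ 238 MPa (compressive)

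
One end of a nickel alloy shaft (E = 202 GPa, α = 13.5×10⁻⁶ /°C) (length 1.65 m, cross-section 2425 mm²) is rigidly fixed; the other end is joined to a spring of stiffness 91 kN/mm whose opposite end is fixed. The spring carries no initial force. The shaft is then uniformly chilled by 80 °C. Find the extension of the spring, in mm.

The unrestrained thermal change is αΔT L = 13.5×10⁻⁶ × 80 × 1650 = 1.782 mm.
With a force P in the spring, the elastic change of the shaft is PL/(AE) and that of the spring is P/k; compatibility requires their sum to equal δ_free.
P [ L/(AE) + 1/k ] = δ_free → P [ 1650/(2425×202×10³) + 1/(91×10³) ] = 1.782.
P = 1.782 / 1.436×10⁻⁵ = 124100 N.
Spring extension = P/k = 124100/(91×10³) = 1.364 mm.

δ ≈ 1.36 mm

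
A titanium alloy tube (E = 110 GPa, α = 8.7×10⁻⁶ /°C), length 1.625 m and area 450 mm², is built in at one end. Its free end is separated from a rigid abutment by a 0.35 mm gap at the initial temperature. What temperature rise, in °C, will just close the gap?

ΔT ≈ 24.8 °C

Contact occurs when the free expansion equals the gap: αΔT L = 0.35 mm.
So ΔT = g/(αL) = 0.35/(8.7×10⁻⁶ × 1625) = 24.76 °C.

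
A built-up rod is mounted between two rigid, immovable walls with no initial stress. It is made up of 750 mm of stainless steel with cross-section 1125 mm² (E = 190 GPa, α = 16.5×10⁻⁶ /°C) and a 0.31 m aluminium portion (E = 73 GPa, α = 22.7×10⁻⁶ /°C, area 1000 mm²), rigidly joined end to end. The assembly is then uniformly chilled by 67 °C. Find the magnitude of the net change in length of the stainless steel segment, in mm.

Free thermal contraction of the whole bar: Σ αᵢΔT Lᵢ = 16.5×10⁻⁶×67×750 + 22.7×10⁻⁶×67×310 = 1.301 mm.
Since the ends are fixed, an axial force P builds up, equal in every segment, with P · Σ Lᵢ/(AᵢEᵢ) = δ_free.
The series flexibility is Σ Lᵢ/(AᵢEᵢ) = 750/(1125×190×10³) + 310/(1000×73×10³) = 7.755×10⁻⁶ mm/N.
So P = 1.301 / 7.755×10⁻⁶ = 167.7 kN, tensile.
For the stainless steel segment, free thermal change = 16.5×10⁻⁶×67×750 = 0.8291 mm and elastic change from P = 167700×750/(1125×190×10³) = 0.5884 mm; these oppose, so the net change is 0.241 mm (segment shortens).

|ΔL| ≈ 0.241 mm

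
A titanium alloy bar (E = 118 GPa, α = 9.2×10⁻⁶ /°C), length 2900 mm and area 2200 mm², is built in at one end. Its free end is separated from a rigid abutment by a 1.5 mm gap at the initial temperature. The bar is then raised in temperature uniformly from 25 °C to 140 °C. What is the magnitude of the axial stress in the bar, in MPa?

Free thermal elongation = αΔT L = 9.2×10⁻⁶ × 115 × 2900 = 3.068 mm.
After closing the 1.5 mm clearance, 3.068 − 1.5 = 1.568 mm of expansion remains to be suppressed by the wall.
That suppressed elongation corresponds to σ = E·Δ/L = 118×10³ × 1.568/2900 = 63.81 MPa.

σ ≈ 63.8 MPa (compressive)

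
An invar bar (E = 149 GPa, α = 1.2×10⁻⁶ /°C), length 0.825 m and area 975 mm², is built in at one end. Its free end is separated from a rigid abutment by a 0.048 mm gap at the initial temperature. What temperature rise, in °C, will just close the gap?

ΔT ≈ 48.5 °C

The gap closes when αΔT L = 0.048 mm, since the bar is still unstressed at that instant.
ΔT = 0.048 / (1.2×10⁻⁶ × 825) = 48.48 °C.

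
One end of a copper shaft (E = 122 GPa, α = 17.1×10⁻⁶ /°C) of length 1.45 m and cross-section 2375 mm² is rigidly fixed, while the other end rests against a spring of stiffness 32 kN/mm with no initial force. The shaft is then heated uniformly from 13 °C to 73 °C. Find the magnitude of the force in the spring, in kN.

P ≈ 41 kN

If the spring were absent the shaft would lengthen by αΔT L = 17.1×10⁻⁶ × 60 × 1450 = 1.488 mm.
Let P be the compressive force at the spring. The shaft shortens elastically by PL/(AE) and the spring compresses by P/k; together these equal δ_free.
So P = δ_free / [L/(AE) + 1/k] = 1.488 / [ 1450/(2375×122×10³) + 1/(32×10³) ].
P = 1.488 / 3.625×10⁻⁵ = 41040 N.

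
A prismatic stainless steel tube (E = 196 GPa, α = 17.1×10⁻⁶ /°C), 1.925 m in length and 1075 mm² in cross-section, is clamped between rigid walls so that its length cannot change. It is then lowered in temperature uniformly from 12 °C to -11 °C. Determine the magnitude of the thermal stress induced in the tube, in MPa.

Because both ends are immovable the net strain is zero, and the suppressed thermal strain is αΔT = 17.1×10⁻⁶ × 23 = 393.3×10⁻⁶.
The stress required to suppress this strain is σ = Eε = 196×10³ × 393.3×10⁻⁶ = 77.09 MPa, tensile since the tube is trying to contract.

σ ≈ 77.1 MPa (tensile)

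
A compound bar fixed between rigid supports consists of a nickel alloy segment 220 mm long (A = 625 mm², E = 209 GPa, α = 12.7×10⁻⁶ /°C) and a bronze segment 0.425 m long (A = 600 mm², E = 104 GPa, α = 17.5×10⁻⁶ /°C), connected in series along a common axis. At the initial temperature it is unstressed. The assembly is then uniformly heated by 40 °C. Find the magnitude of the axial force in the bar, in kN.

If the supports were absent, the total length change would be Σ αᵢΔT Lᵢ = 12.7×10⁻⁶×40×220 + 17.5×10⁻⁶×40×425 = 0.4093 mm.
The rigid supports impose zero overall length change; the single axial force P common to all segments must satisfy P Σ Lᵢ/(AᵢEᵢ) = δ_free.
The series flexibility is Σ Lᵢ/(AᵢEᵢ) = 220/(625×209×10³) + 425/(600×104×10³) = 8.495×10⁻⁶ mm/N.
So P = 0.4093 / 8.495×10⁻⁶ = 48.18 kN, compressive.

P ≈ 48.2 kN (compressive)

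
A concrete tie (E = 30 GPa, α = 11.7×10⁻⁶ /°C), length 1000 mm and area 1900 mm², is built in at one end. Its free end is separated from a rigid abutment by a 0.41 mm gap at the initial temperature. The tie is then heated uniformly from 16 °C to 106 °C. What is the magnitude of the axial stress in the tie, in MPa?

σ ≈ 19.3 MPa (compressive)

If the wall were absent the tie would grow by αΔT L = 11.7×10⁻⁶ × 90 × 1000 = 1.053 mm.
After closing the 0.41 mm clearance, 1.053 − 0.41 = 0.643 mm of expansion remains to be suppressed by the wall.
So σ = E(δ_free − g)/L = 30×10³ × 0.643/1000 = 19.29 MPa.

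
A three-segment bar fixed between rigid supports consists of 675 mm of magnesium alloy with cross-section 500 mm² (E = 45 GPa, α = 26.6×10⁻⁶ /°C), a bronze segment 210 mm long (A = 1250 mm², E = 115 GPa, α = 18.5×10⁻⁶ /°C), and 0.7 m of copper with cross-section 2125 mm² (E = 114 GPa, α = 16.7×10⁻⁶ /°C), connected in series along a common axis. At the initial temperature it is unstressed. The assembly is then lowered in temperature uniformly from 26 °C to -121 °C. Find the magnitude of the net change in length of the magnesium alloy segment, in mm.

|ΔL| ≈ 1.67 mm

If the supports were absent, the total length change would be Σ αᵢΔT Lᵢ = 26.6×10⁻⁶×147×675 + 18.5×10⁻⁶×147×210 + 16.7×10⁻⁶×147×700 = 4.929 mm.
The rigid supports impose zero overall length change; the single axial force P common to all segments must satisfy P Σ Lᵢ/(AᵢEᵢ) = δ_free.
Σ Lᵢ/(AᵢEᵢ) = 675/(500×45×10³) + 210/(1250×115×10³) + 700/(2125×114×10³) = 3.435×10⁻⁵ mm/N.
P = 4.929 / 3.435×10⁻⁵ = 143500 N = 143.5 kN, tensile.
For the magnesium alloy segment, free thermal change = 26.6×10⁻⁶×147×675 = 2.639 mm and elastic change from P = 143500×675/(500×45×10³) = 4.305 mm; these oppose, so the net change is 1.67 mm (segment lengthens).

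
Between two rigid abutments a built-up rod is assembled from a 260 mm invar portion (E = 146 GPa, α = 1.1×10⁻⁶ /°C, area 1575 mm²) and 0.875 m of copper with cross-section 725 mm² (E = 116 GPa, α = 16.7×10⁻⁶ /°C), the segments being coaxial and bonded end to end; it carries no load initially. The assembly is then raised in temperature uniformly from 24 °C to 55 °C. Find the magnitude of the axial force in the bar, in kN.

Free thermal expansion of the whole bar: Σ αᵢΔT Lᵢ = 1.1×10⁻⁶×31×260 + 16.7×10⁻⁶×31×875 = 0.4619 mm.
The walls prevent any net length change, so an axial force P (same in every segment) develops. Compatibility: P · Σ Lᵢ/(AᵢEᵢ) = δ_free.
The series flexibility is Σ Lᵢ/(AᵢEᵢ) = 260/(1575×146×10³) + 875/(725×116×10³) = 1.153×10⁻⁵ mm/N.
So P = 0.4619 / 1.153×10⁻⁵ = 40.04 kN, compressive.

P ≈ 40 kN (compressive)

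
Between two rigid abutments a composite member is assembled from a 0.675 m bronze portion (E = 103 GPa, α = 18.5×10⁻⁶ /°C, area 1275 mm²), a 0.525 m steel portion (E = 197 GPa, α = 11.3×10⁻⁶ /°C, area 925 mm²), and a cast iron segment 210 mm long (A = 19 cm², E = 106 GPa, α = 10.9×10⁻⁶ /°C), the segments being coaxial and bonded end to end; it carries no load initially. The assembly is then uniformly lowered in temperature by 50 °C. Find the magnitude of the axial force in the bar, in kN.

P ≈ 114 kN (tensile)

Free thermal contraction of the whole bar: Σ αᵢΔT Lᵢ = 18.5×10⁻⁶×50×675 + 11.3×10⁻⁶×50×525 + 10.9×10⁻⁶×50×210 = 1.035 mm.
Since the ends are fixed, an axial force P builds up, equal in every segment, with P · Σ Lᵢ/(AᵢEᵢ) = δ_free.
Σ Lᵢ/(AᵢEᵢ) = 675/(1275×103×10³) + 525/(925×197×10³) + 210/(1900×106×10³) = 9.064×10⁻⁶ mm/N.
P = 1.035 / 9.064×10⁻⁶ = 114200 N = 114.2 kN, tensile.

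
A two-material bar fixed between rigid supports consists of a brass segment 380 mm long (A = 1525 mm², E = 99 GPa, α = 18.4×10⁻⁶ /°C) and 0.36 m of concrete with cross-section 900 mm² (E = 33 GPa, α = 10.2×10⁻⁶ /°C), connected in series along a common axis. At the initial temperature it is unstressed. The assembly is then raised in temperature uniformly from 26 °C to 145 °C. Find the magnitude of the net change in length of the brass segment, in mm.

With the walls removed the bar would change length by δ_free = Σ αᵢΔT Lᵢ = 18.4×10⁻⁶×119×380 + 10.2×10⁻⁶×119×360 = 1.269 mm.
The walls prevent any net length change, so an axial force P (same in every segment) develops. Compatibility: P · Σ Lᵢ/(AᵢEᵢ) = δ_free.
The series flexibility is Σ Lᵢ/(AᵢEᵢ) = 380/(1525×99×10³) + 360/(900×33×10³) = 1.464×10⁻⁵ mm/N.
So P = 1.269 / 1.464×10⁻⁵ = 86.69 kN, compressive.
For the brass segment, free thermal change = 18.4×10⁻⁶×119×380 = 0.832 mm and elastic change from P = 86690×380/(1525×99×10³) = 0.2182 mm; these oppose, so the net change is 0.614 mm (segment lengthens).

|ΔL| ≈ 0.614 mm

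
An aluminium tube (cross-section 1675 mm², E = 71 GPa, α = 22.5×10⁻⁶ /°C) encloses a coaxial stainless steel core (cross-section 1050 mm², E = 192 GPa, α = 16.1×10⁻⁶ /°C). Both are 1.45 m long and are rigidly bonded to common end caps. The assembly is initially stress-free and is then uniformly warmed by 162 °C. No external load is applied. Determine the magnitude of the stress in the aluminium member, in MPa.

Both members must finish at the same length. With the larger α, the aluminium tends to over-expand; the plates restrain it, putting the aluminium in compression and the stainless steel in tension. With no external load the two internal forces are equal and opposite, magnitude P.
Setting the final lengths equal and cancelling L: (α₁ − α₂)ΔT = P/(A₁E₁) + P/(A₂E₂).
|α₁ − α₂|·ΔT = 6.4×10⁻⁶ × 162 = 0.001037.
1/(A₁E₁) + 1/(A₂E₂) = 1/(1675×71×10³) + 1/(1050×192×10³) = 1.337×10⁻⁸ N⁻¹.
So P = 0.001037 / 1.337×10⁻⁸ = 77.55 kN.
σ_{aluminium} = P/A₁ = 77550/1675 = 46.3 MPa, compressive.

σ ≈ 46.3 MPa (compressive)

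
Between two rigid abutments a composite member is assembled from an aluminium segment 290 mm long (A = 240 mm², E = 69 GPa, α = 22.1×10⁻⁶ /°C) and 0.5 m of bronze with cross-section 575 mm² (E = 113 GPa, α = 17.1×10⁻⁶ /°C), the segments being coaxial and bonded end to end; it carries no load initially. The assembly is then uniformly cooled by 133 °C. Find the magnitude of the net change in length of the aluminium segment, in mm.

With the walls removed the bar would change length by δ_free = Σ αᵢΔT Lᵢ = 22.1×10⁻⁶×133×290 + 17.1×10⁻⁶×133×500 = 1.99 mm.
The walls prevent any net length change, so an axial force P (same in every segment) develops. Compatibility: P · Σ Lᵢ/(AᵢEᵢ) = δ_free.
The series flexibility is Σ Lᵢ/(AᵢEᵢ) = 290/(240×69×10³) + 500/(575×113×10³) = 2.521×10⁻⁵ mm/N.
Hence P = δ_free / Σ(L/AE) = 1.99/2.521×10⁻⁵ = 78.93 kN (tensile).
For the aluminium segment, free thermal change = 22.1×10⁻⁶×133×290 = 0.8524 mm and elastic change from P = 78930×290/(240×69×10³) = 1.382 mm; these oppose, so the net change is 0.53 mm (segment lengthens).

|ΔL| ≈ 0.53 mm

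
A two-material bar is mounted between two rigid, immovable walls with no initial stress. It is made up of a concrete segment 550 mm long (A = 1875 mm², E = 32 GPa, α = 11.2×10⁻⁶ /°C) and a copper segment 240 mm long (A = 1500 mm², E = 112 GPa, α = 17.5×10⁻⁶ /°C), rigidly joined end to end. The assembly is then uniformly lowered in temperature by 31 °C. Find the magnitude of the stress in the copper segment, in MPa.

If the supports were absent, the total length change would be Σ αᵢΔT Lᵢ = 11.2×10⁻⁶×31×550 + 17.5×10⁻⁶×31×240 = 0.3212 mm.
The walls prevent any net length change, so an axial force P (same in every segment) develops. Compatibility: P · Σ Lᵢ/(AᵢEᵢ) = δ_free.
The series flexibility is Σ Lᵢ/(AᵢEᵢ) = 550/(1875×32×10³) + 240/(1500×112×10³) = 1.06×10⁻⁵ mm/N.
So P = 0.3212 / 1.06×10⁻⁵ = 30.31 kN, tensile.
σ_{copper} = P / A = 30310 / 1500 = 20.21 MPa.

σ ≈ 20.2 MPa (tensile)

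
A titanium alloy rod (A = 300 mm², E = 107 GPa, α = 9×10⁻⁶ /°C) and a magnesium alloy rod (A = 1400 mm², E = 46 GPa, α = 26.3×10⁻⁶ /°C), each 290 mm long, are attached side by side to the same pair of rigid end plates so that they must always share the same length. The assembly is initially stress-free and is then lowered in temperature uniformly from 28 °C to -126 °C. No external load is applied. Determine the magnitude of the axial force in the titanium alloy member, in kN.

The magnesium alloy has the larger α, so on cooling it would change length more than the titanium alloy if both were free. The rigid plates force a common final length, so the magnesium alloy is put into tension and the titanium alloy into compression, with equal and opposite forces P (no external load).
Setting the final lengths equal and cancelling L: (α₁ − α₂)ΔT = P/(A₁E₁) + P/(A₂E₂).
|α₁ − α₂|·ΔT = 17.3×10⁻⁶ × 154 = 0.002664.
1/(A₁E₁) + 1/(A₂E₂) = 1/(300×107×10³) + 1/(1400×46×10³) = 4.668×10⁻⁸ N⁻¹.
So P = 0.002664 / 4.668×10⁻⁸ = 57.07 kN.

P ≈ 57.1 kN (compressive in the titanium alloy)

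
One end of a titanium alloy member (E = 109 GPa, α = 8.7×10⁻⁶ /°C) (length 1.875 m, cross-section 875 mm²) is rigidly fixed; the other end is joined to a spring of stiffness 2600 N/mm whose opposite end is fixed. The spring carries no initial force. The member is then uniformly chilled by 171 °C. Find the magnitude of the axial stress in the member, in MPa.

If the spring were absent the member would shorten by αΔT L = 8.7×10⁻⁶ × 171 × 1875 = 2.789 mm.
With a force P in the spring, the elastic change of the member is PL/(AE) and that of the spring is P/k; compatibility requires their sum to equal δ_free.
So P = δ_free / [L/(AE) + 1/k] = 2.789 / [ 1875/(875×109×10³) + 1/(2600) ].
P = 2.789 / 0.0004043 = 6900 N.
σ = P/A = 6900/875 = 7.886 MPa.

σ ≈ 7.89 MPa (tensile)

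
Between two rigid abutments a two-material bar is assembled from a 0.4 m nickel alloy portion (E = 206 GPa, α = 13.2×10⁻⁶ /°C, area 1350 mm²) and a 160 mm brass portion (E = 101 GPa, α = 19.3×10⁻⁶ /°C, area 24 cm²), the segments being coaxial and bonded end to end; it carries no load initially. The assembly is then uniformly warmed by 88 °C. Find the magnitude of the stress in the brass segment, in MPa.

With the walls removed the bar would change length by δ_free = Σ αᵢΔT Lᵢ = 13.2×10⁻⁶×88×400 + 19.3×10⁻⁶×88×160 = 0.7364 mm.
The rigid supports impose zero overall length change; the single axial force P common to all segments must satisfy P Σ Lᵢ/(AᵢEᵢ) = δ_free.
The series flexibility is Σ Lᵢ/(AᵢEᵢ) = 400/(1350×206×10³) + 160/(2400×101×10³) = 2.098×10⁻⁶ mm/N.
So P = 0.7364 / 2.098×10⁻⁶ = 350.9 kN, compressive.
σ_{brass} = P / A = 350900 / 2400 = 146.2 MPa.

σ ≈ 146 MPa (compressive)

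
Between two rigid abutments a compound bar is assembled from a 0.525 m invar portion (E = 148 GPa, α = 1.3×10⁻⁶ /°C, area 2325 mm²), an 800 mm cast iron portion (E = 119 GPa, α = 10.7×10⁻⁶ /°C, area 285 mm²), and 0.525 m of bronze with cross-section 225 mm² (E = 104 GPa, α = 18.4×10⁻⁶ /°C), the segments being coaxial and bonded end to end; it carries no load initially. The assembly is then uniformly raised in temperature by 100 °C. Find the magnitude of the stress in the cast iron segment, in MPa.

σ ≈ 139 MPa (compressive)

With the walls removed the bar would change length by δ_free = Σ αᵢΔT Lᵢ = 1.3×10⁻⁶×100×525 + 10.7×10⁻⁶×100×800 + 18.4×10⁻⁶×100×525 = 1.89 mm.
The walls prevent any net length change, so an axial force P (same in every segment) develops. Compatibility: P · Σ Lᵢ/(AᵢEᵢ) = δ_free.
The series flexibility is Σ Lᵢ/(AᵢEᵢ) = 525/(2325×148×10³) + 800/(285×119×10³) + 525/(225×104×10³) = 4.755×10⁻⁵ mm/N.
So P = 1.89 / 4.755×10⁻⁵ = 39.75 kN, compressive.
σ_{cast iron} = P / A = 39750 / 285 = 139.5 MPa.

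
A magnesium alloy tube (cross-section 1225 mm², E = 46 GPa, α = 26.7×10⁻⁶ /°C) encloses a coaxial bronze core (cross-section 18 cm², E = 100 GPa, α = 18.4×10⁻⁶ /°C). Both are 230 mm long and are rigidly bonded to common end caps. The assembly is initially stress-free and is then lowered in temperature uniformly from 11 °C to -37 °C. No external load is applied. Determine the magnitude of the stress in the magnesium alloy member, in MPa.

σ ≈ 14 MPa (tensile)

The magnesium alloy has the larger α, so on cooling it would change length more than the bronze if both were free. The rigid plates force a common final length, so the magnesium alloy is put into tension and the bronze into compression, with equal and opposite forces P (no external load).
Compatibility of the two members (thermal + elastic change equal): (α₁ − α₂)ΔT = P·[1/(A₁E₁) + 1/(A₂E₂)].
|α₁ − α₂|·ΔT = 8.3×10⁻⁶ × 48 = 0.0003984.
1/(A₁E₁) + 1/(A₂E₂) = 1/(1225×46×10³) + 1/(1800×100×10³) = 2.33×10⁻⁸ N⁻¹.
So P = 0.0003984 / 2.33×10⁻⁸ = 17.1 kN.
σ_{magnesium alloy} = P/A₁ = 17100/1225 = 13.96 MPa, tensile.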